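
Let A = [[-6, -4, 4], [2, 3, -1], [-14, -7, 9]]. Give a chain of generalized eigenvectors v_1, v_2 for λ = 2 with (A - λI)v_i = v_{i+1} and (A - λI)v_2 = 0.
v_1 = [[0, 1, 2]]^T, v_2 = [[4, -1, 7]]^T

We seek v_1 ∈ ker((A - 2I)^2) \ ker(A - 2I), then set v_{i+1} = (A - 2I) v_i.

One such chain is v_1 = [[0, 1, 2]]^T, v_2 = [[4, -1, 7]]^T. Check: (A - 2I) v_2 = [[0, 0, 0]]^T = 0.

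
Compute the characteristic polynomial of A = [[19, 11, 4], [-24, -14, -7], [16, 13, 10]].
χ_A(x) = (x - 5)^3

xI - A = [[x - 19, -11, -4], [24, x + 14, 7], [-16, -13, x - 10]].

Expanding det(xI - A) along the first row:
det(xI - A) = + (x - 19)·det([[x + 14, 7], [-13, x - 10]]) - (-11)·det([[24, 7], [-16, x - 10]]) + (-4)·det([[24, x + 14], [-16, -13]]).

Evaluating gives χ_A(x) = x^3 - 15x^2 + 75x - 125 = (x - 5)^3.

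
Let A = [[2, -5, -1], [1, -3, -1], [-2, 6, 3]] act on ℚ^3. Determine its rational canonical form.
The invariant factors of A (the non-unit diagonal entries of the Smith normal form of xI - A over ℚ[x]) are (x - 1)(x^2 - x - 1), each dividing the next. The characteristic polynomial is their product, (x - 1)(x^2 - x - 1).

The rational canonical form is the block-diagonal matrix of companion matrices C(f_i):
R = [[0, 0, -1], [1, 0, 0], [0, 1, 2]].

Note the characteristic polynomial does not split into linear factors over ℚ, so A has no Jordan form over ℚ; the rational canonical form exists over any field.

R = [[0, 0, -1], [1, 0, 0], [0, 1, 2]]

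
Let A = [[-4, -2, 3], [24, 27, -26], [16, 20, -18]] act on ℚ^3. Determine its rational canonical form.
The invariant factors of A (the non-unit diagonal entries of the Smith normal form of xI - A over ℚ[x]) are (x - 4)(x - 3)(x + 2), each dividing the next. The characteristic polynomial is their product, (x - 4)(x - 3)(x + 2).

The rational canonical form is the block-diagonal matrix of companion matrices C(f_i):
R = [[0, 0, -24], [1, 0, 2], [0, 1, 5]].

R = [[0, 0, -24], [1, 0, 2], [0, 1, 5]]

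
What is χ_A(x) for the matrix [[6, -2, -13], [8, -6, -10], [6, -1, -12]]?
χ_A(x) = (x + 4)^3

xI - A = [[x - 6, 2, 13], [-8, x + 6, 10], [-6, 1, x + 12]].

Expanding det(xI - A) along the first row:
det(xI - A) = + (x - 6)·det([[x + 6, 10], [1, x + 12]]) - (2)·det([[-8, 10], [-6, x + 12]]) + (13)·det([[-8, x + 6], [-6, 1]]).

Evaluating gives χ_A(x) = x^3 + 12x^2 + 48x + 64 = (x + 4)^3.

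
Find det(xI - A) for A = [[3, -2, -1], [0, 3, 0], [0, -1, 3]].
xI - A = [[x - 3, 2, 1], [0, x - 3, 0], [0, 1, x - 3]].

Expanding det(xI - A) along the first row:
det(xI - A) = + (x - 3)·det([[x - 3, 0], [1, x - 3]]) - (2)·det([[0, 0], [0, x - 3]]) + (1)·det([[0, x - 3], [0, 1]]).

Evaluating gives χ_A(x) = x^3 - 9x^2 + 27x - 27 = (x - 3)^3.

χ_A(x) = (x - 3)^3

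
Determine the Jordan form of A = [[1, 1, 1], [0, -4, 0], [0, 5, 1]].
The characteristic polynomial is det(xI - A) = (x - 1)^2(x + 4), so the eigenvalues are -4 (algebraic multiplicity 1), 1 (algebraic multiplicity 2).

For λ = -4: algebraic multiplicity 1 gives one 1×1 block.

For λ = 1: rank(A - I) = 2, rank((A - I)^2) = 1. The eigenspace has dimension 3 - 2 = 1, so there is 1 Jordan block; the rank sequence gives block sizes [2].

Assembling the blocks gives the Jordan form J above.

J = [[-4, 0, 0], [0, 1, 1], [0, 0, 1]]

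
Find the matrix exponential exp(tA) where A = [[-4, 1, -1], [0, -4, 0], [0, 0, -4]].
e^{tA} = [[e^{-4*t}, t*e^{-4*t}, -t*e^{-4*t}], [0, e^{-4*t}, 0], [0, 0, e^{-4*t}]]

A has Jordan form J = [[-4, 1, 0], [0, -4, 0], [0, 0, -4]] with A = PJP^{-1}, so e^{tA} = P e^{tJ} P^{-1}.

For a Jordan block J_k(λ), e^{tJ_k(λ)} = e^{λt} · (I + tN + t^2 N^2/2! + ... + t^{k-1} N^{k-1}/(k-1)!) where N is the nilpotent superdiagonal part.

Assembling the blocks and conjugating back gives the entries of e^{tA} as shown above.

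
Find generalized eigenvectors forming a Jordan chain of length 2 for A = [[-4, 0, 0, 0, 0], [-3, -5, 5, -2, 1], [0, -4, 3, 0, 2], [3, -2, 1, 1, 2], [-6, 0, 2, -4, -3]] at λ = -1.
v_1 = [[0, 1, 1, 0, 0]]^T, v_2 = [[0, 1, 0, -1, 2]]^T

We seek v_1 ∈ ker((A + I)^2) \ ker(A + I), then set v_{i+1} = (A + I) v_i.

One such chain is v_1 = [[0, 1, 1, 0, 0]]^T, v_2 = [[0, 1, 0, -1, 2]]^T. Check: (A + I) v_2 = [[0, 0, 0, 0, 0]]^T = 0.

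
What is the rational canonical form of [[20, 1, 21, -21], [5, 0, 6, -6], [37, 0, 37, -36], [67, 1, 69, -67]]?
The invariant factors of A (the non-unit diagonal entries of the Smith normal form of xI - A over ℚ[x]) are (x + 2)^3(x + 4), each dividing the next. The characteristic polynomial is their product, (x + 2)^3(x + 4).

The rational canonical form is the block-diagonal matrix of companion matrices C(f_i):
R = [[0, 0, 0, -32], [1, 0, 0, -56], [0, 1, 0, -36], [0, 0, 1, -10]].

R = [[0, 0, 0, -32], [1, 0, 0, -56], [0, 1, 0, -36], [0, 0, 1, -10]]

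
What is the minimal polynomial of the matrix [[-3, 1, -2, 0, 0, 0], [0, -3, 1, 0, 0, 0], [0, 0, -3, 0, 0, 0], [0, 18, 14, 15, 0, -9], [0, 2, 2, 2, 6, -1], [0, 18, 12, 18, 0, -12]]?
m_A(x) = (x - 6)^2(x + 3)^3

The characteristic polynomial factors as (x - 6)^2(x + 3)^4. The minimal polynomial is ∏(x - λ)^{k_λ} where k_λ is the size of the largest Jordan block at λ.

For λ = -3: rank(A + 3I) = 4, and the largest Jordan block has size 3 (the smallest k with rank((A + 3I)^k) = rank((A + 3I)^(k+1))).
For λ = 6: rank(A - 6I) = 5, and the largest Jordan block has size 2 (the smallest k with rank((A - 6I)^k) = rank((A - 6I)^(k+1))).

So m_A(x) = (x - 6)^2(x + 3)^3.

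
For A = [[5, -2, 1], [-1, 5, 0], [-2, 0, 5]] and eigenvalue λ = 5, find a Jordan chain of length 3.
v_1 = [[0, 0, 1]]^T, v_2 = [[1, 0, 0]]^T, v_3 = [[0, -1, -2]]^T

We seek v_1 ∈ ker((A - 5I)^3) \ ker((A - 5I)^2), then set v_{i+1} = (A - 5I) v_i.

One such chain is v_1 = [[0, 0, 1]]^T, v_2 = [[1, 0, 0]]^T, v_3 = [[0, -1, -2]]^T. Check: (A - 5I) v_3 = [[0, 0, 0]]^T = 0.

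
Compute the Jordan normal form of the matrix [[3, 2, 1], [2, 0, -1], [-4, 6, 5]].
The characteristic polynomial is det(xI - A) = (x - 3)^2(x - 2), so the eigenvalues are 2 (algebraic multiplicity 1), 3 (algebraic multiplicity 2).

For λ = 2: algebraic multiplicity 1 gives one 1×1 block.

For λ = 3: rank(A - 3I) = 2, rank((A - 3I)^2) = 1. The eigenspace has dimension 3 - 2 = 1, so there is 1 Jordan block; the rank sequence gives block sizes [2].

Assembling the blocks gives the Jordan form J above.

J = [[2, 0, 0], [0, 3, 1], [0, 0, 3]]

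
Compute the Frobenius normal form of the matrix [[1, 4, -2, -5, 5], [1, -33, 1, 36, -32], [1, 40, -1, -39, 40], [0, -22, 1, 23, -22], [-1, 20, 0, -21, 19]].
The invariant factors of A (the non-unit diagonal entries of the Smith normal form of xI - A over ℚ[x]) are (x - 5)(x - 4)(x^3 + 2x + 1), each dividing the next. The characteristic polynomial is their product, (x - 5)(x - 4)(x^3 + 2x + 1).

The rational canonical form is the block-diagonal matrix of companion matrices C(f_i):
R = [[0, 0, 0, 0, -20], [1, 0, 0, 0, -31], [0, 1, 0, 0, 17], [0, 0, 1, 0, -22], [0, 0, 0, 1, 9]].

Note the characteristic polynomial does not split into linear factors over ℚ, so A has no Jordan form over ℚ; the rational canonical form exists over any field.

R = [[0, 0, 0, 0, -20], [1, 0, 0, 0, -31], [0, 1, 0, 0, 17], [0, 0, 1, 0, -22], [0, 0, 0, 1, 9]]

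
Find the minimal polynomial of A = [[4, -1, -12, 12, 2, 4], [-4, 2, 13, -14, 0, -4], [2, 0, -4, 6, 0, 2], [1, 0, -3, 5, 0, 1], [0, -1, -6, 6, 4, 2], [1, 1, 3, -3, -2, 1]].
The characteristic polynomial factors as (x - 2)^6. The minimal polynomial is ∏(x - λ)^{k_λ} where k_λ is the size of the largest Jordan block at λ.

For λ = 2: rank(A - 2I) = 3, and the largest Jordan block has size 3 (the smallest k with rank((A - 2I)^k) = rank((A - 2I)^(k+1))).

So m_A(x) = (x - 2)^3.

m_A(x) = (x - 2)^3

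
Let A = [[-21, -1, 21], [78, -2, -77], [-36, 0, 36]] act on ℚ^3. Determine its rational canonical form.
The invariant factors of A (the non-unit diagonal entries of the Smith normal form of xI - A over ℚ[x]) are (x - 6)^2(x - 1), each dividing the next. The characteristic polynomial is their product, (x - 6)^2(x - 1).

The rational canonical form is the block-diagonal matrix of companion matrices C(f_i):
R = [[0, 0, 36], [1, 0, -48], [0, 1, 13]].

R = [[0, 0, 36], [1, 0, -48], [0, 1, 13]]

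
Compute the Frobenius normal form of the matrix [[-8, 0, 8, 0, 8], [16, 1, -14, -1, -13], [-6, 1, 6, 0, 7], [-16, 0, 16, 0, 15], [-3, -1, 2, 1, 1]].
R = [[0, 0, 0, 0, 8], [1, 0, 0, 0, -12], [0, 1, 0, 0, -2], [0, 0, 1, 0, 7], [0, 0, 0, 1, 0]]

The invariant factors of A (the non-unit diagonal entries of the Smith normal form of xI - A over ℚ[x]) are (x - 2)(x - 1)^2(x + 2)^2, each dividing the next. The characteristic polynomial is their product, (x - 2)(x - 1)^2(x + 2)^2.

The rational canonical form is the block-diagonal matrix of companion matrices C(f_i):
R = [[0, 0, 0, 0, 8], [1, 0, 0, 0, -12], [0, 1, 0, 0, -2], [0, 0, 1, 0, 7], [0, 0, 0, 1, 0]].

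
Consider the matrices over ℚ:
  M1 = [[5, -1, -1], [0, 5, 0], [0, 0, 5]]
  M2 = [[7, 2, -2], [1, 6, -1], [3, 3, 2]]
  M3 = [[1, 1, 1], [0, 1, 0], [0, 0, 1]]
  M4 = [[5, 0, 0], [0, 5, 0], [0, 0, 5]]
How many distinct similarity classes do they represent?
Characteristic polynomials: χ_{M1} = (x - 5)^3, χ_{M2} = (x - 5)^3, χ_{M3} = (x - 1)^3, χ_{M4} = (x - 5)^3.

{M1, M2}: invariant factors x - 5, (x - 5)^2.

{M3}: invariant factors x - 1, (x - 1)^2.

{M4}: invariant factors x - 5, x - 5, x - 5.

Matrices are similar if and only if their invariant-factor lists agree; the partition into similarity classes is {M1, M2}, {M3}, {M4}.

3 classes: {M1, M2}, {M3}, {M4}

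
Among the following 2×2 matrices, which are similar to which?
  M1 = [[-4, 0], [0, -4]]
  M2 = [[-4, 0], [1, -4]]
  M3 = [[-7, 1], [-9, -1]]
Characteristic polynomials: χ_{M1} = (x + 4)^2, χ_{M2} = (x + 4)^2, χ_{M3} = (x + 4)^2.

{M1}: invariant factors x + 4, x + 4.

{M2, M3}: invariant factors (x + 4)^2.

Matrices are similar if and only if their invariant-factor lists agree; the partition into similarity classes is {M1}, {M2, M3}.

2 classes: {M1}, {M2, M3}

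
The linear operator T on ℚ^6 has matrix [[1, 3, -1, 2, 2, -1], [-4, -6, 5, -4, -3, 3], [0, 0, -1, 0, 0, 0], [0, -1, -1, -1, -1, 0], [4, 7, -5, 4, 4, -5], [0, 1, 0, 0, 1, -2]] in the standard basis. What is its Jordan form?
J = [[-1, 1, 0, 0, 0, 0], [0, -1, 1, 0, 0, 0], [0, 0, -1, 0, 0, 0], [0, 0, 0, -1, 1, 0], [0, 0, 0, 0, -1, 0], [0, 0, 0, 0, 0, 0]]

The characteristic polynomial is det(xI - A) = x(x + 1)^5, so the eigenvalues are -1 (algebraic multiplicity 5), 0 (algebraic multiplicity 1).

For λ = -1: rank(A + I) = 4, rank((A + I)^2) = 2, rank((A + I)^3) = 1. The eigenspace has dimension 6 - 4 = 2, so there are 2 Jordan blocks; the rank sequence gives block sizes [3, 2].

For λ = 0: algebraic multiplicity 1 gives one 1×1 block.

Assembling the blocks gives the Jordan form J above.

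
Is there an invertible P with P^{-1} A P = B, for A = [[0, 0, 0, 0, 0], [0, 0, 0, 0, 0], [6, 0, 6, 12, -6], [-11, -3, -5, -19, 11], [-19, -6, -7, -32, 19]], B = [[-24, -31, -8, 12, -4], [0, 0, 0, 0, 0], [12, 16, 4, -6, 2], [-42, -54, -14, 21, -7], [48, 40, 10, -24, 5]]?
No.

Both have characteristic polynomial x^3(x - 3)^2, but the minimal polynomial of A is x(x - 3)^2 while the minimal polynomial of B is x^2(x - 3)^2. The minimal polynomial is a similarity invariant, so A and B are not similar.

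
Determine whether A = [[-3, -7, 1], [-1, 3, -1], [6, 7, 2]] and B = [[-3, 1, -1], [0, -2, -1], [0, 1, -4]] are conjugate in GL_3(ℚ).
trace(A) = 2 but trace(B) = -9. The trace is a similarity invariant, so A and B are not similar.

No.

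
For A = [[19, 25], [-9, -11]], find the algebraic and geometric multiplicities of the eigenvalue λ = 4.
algebraic multiplicity 2, geometric multiplicity 1

The characteristic polynomial is (x - 4)^2, so the factor x - 4 appears with exponent 2: the algebraic multiplicity is 2.

rank(A - 4I) = 1, so the eigenspace has dimension 2 - 1 = 1: the geometric multiplicity is 1.

Since 1 < 2, A is not diagonalizable.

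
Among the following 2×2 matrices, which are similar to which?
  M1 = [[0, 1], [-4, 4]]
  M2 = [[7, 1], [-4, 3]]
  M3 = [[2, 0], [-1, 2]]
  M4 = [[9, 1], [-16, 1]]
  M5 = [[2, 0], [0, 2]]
Characteristic polynomials: χ_{M1} = (x - 2)^2, χ_{M2} = (x - 5)^2, χ_{M3} = (x - 2)^2, χ_{M4} = (x - 5)^2, χ_{M5} = (x - 2)^2.

{M1, M3}: invariant factors (x - 2)^2.

{M2, M4}: invariant factors (x - 5)^2.

{M5}: invariant factors x - 2, x - 2.

Matrices are similar if and only if their invariant-factor lists agree; the partition into similarity classes is {M1, M3}, {M2, M4}, {M5}.

3 classes: {M1, M3}, {M2, M4}, {M5}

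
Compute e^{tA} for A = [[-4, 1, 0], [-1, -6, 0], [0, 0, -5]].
A has Jordan form J = [[-5, 1, 0], [0, -5, 0], [0, 0, -5]] with A = PJP^{-1}, so e^{tA} = P e^{tJ} P^{-1}.

For a Jordan block J_k(λ), e^{tJ_k(λ)} = e^{λt} · (I + tN + t^2 N^2/2! + ... + t^{k-1} N^{k-1}/(k-1)!) where N is the nilpotent superdiagonal part.

Assembling the blocks and conjugating back gives the entries of e^{tA} as shown above.

e^{tA} = [[(t + 1)*e^{-5*t}, t*e^{-5*t}, 0], [-t*e^{-5*t}, (1 - t)*e^{-5*t}, 0], [0, 0, e^{-5*t}]]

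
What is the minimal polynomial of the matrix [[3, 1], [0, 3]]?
m_A(x) = (x - 3)^2

The characteristic polynomial factors as (x - 3)^2. The minimal polynomial is ∏(x - λ)^{k_λ} where k_λ is the size of the largest Jordan block at λ.

For λ = 3: rank(A - 3I) = 1, and the largest Jordan block has size 2 (the smallest k with rank((A - 3I)^k) = rank((A - 3I)^(k+1))).

So m_A(x) = (x - 3)^2.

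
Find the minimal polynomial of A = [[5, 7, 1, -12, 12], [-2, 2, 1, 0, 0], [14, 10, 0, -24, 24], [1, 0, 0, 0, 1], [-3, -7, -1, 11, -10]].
The characteristic polynomial factors as x^2(x - 1)^2(x + 5). The minimal polynomial is ∏(x - λ)^{k_λ} where k_λ is the size of the largest Jordan block at λ.

For λ = -5: rank(A + 5I) = 4, and the largest Jordan block has size 1 (the smallest k with rank((A + 5I)^k) = rank((A + 5I)^(k+1))).
For λ = 0: rank(A) = 4, and the largest Jordan block has size 2 (the smallest k with rank(A^k) = rank(A^(k+1))).
For λ = 1: rank(A - I) = 4, and the largest Jordan block has size 2 (the smallest k with rank((A - I)^k) = rank((A - I)^(k+1))).

So m_A(x) = x^2(x - 1)^2(x + 5).

m_A(x) = x^2(x - 1)^2(x + 5)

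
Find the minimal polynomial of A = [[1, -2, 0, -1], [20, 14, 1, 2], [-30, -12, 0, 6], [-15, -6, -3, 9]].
The characteristic polynomial factors as (x - 6)^4. The minimal polynomial is ∏(x - λ)^{k_λ} where k_λ is the size of the largest Jordan block at λ.

For λ = 6: rank(A - 6I) = 2, and the largest Jordan block has size 3 (the smallest k with rank((A - 6I)^k) = rank((A - 6I)^(k+1))).

So m_A(x) = (x - 6)^3.

m_A(x) = (x - 6)^3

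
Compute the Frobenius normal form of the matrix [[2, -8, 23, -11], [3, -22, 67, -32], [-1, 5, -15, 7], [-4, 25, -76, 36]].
R = [[0, 0, 0, -1], [1, 0, 0, -3], [0, 1, 0, 4], [0, 0, 1, 1]]

The invariant factors of A (the non-unit diagonal entries of the Smith normal form of xI - A over ℚ[x]) are (x - 1)(x^3 - 4x - 1), each dividing the next. The characteristic polynomial is their product, (x - 1)(x^3 - 4x - 1).

The rational canonical form is the block-diagonal matrix of companion matrices C(f_i):
R = [[0, 0, 0, -1], [1, 0, 0, -3], [0, 1, 0, 4], [0, 0, 1, 1]].

Note the characteristic polynomial does not split into linear factors over ℚ, so A has no Jordan form over ℚ; the rational canonical form exists over any field.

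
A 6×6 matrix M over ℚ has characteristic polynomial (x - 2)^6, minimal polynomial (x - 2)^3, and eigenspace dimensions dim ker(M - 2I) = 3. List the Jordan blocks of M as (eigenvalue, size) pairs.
Jordan blocks: (2, 3), (2, 2), (2, 1)

λ = 2: algebraic multiplicity 6 (exponent in χ_M), largest block size 3 (exponent in m_M), 3 blocks (geometric multiplicity). These force block sizes [3, 2, 1].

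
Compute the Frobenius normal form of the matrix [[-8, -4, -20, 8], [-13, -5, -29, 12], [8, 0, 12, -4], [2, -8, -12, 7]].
The invariant factors of A (the non-unit diagonal entries of the Smith normal form of xI - A over ℚ[x]) are x^2 - 3x + 4, x^2 - 3x + 4, each dividing the next. The characteristic polynomial is their product, (x^2 - 3x + 4)^2.

The rational canonical form is the block-diagonal matrix of companion matrices C(f_i):
R = [[0, -4, 0, 0], [1, 3, 0, 0], [0, 0, 0, -4], [0, 0, 1, 3]].

Note the characteristic polynomial does not split into linear factors over ℚ, so A has no Jordan form over ℚ; the rational canonical form exists over any field.

R = [[0, -4, 0, 0], [1, 3, 0, 0], [0, 0, 0, -4], [0, 0, 1, 3]]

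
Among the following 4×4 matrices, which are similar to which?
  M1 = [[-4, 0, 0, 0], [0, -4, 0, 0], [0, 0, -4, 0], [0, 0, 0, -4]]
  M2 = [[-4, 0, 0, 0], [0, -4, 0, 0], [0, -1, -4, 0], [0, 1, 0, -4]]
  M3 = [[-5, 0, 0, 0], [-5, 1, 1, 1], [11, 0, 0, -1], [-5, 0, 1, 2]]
3 classes: {M1}, {M2}, {M3}

Characteristic polynomials: χ_{M1} = (x + 4)^4, χ_{M2} = (x + 4)^4, χ_{M3} = (x - 1)^3(x + 5).

{M1}: invariant factors x + 4, x + 4, x + 4, x + 4.

{M2}: invariant factors x + 4, x + 4, (x + 4)^2.

{M3}: invariant factors x - 1, (x - 1)^2(x + 5).

Matrices are similar if and only if their invariant-factor lists agree; the partition into similarity classes is {M1}, {M2}, {M3}.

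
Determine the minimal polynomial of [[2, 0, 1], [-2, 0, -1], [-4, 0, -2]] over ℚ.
The characteristic polynomial factors as x^3. The minimal polynomial is ∏(x - λ)^{k_λ} where k_λ is the size of the largest Jordan block at λ.

For λ = 0: rank(A) = 1, and the largest Jordan block has size 2 (the smallest k with rank(A^k) = rank(A^(k+1))).

So m_A(x) = x^2.

m_A(x) = x^2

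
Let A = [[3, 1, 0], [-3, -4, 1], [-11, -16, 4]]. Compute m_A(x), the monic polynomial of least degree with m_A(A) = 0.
m_A(x) = (x - 1)^3

The characteristic polynomial factors as (x - 1)^3. The minimal polynomial is ∏(x - λ)^{k_λ} where k_λ is the size of the largest Jordan block at λ.

For λ = 1: rank(A - I) = 2, and the largest Jordan block has size 3 (the smallest k with rank((A - I)^k) = rank((A - I)^(k+1))).

So m_A(x) = (x - 1)^3.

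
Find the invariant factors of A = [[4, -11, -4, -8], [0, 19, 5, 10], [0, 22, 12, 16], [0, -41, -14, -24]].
The Jordan structure of A has elementary divisors (x + 1), (x - 4)^2, (x - 4). Arranging the block sizes at each eigenvalue in decreasing order and taking row products gives the invariant factors.

Invariant factors (smallest first, each dividing the next): x - 4, (x - 4)^2(x + 1).

Check: the last factor (x - 4)^2(x + 1) is the minimal polynomial, and the product (x - 4)^3(x + 1) is the characteristic polynomial.

x - 4, (x - 4)^2(x + 1)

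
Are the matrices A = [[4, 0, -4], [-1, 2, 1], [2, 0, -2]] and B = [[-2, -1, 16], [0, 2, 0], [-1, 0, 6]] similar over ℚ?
trace(A) = 4 but trace(B) = 6. The trace is a similarity invariant, so A and B are not similar.

No.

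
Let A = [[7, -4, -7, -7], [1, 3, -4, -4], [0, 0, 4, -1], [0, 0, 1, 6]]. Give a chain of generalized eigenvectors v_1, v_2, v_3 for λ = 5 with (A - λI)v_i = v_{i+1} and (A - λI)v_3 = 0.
We seek v_1 ∈ ker((A - 5I)^3) \ ker((A - 5I)^2), then set v_{i+1} = (A - 5I) v_i.

One such chain is v_1 = [[4, 1, 1, 0]]^T, v_2 = [[-3, -2, -1, 1]]^T, v_3 = [[2, 1, 0, 0]]^T. Check: (A - 5I) v_3 = [[0, 0, 0, 0]]^T = 0.

v_1 = [[4, 1, 1, 0]]^T, v_2 = [[-3, -2, -1, 1]]^T, v_3 = [[2, 1, 0, 0]]^T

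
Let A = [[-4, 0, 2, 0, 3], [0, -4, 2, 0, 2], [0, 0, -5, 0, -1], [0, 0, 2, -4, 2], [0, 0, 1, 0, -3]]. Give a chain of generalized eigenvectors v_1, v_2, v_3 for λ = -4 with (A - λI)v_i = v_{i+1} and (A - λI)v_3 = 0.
v_1 = [[0, -1, 3, 1, -2]]^T, v_2 = [[0, 2, -1, 2, 1]]^T, v_3 = [[1, 0, 0, 0, 0]]^T

We seek v_1 ∈ ker((A + 4I)^3) \ ker((A + 4I)^2), then set v_{i+1} = (A + 4I) v_i.

One such chain is v_1 = [[0, -1, 3, 1, -2]]^T, v_2 = [[0, 2, -1, 2, 1]]^T, v_3 = [[1, 0, 0, 0, 0]]^T. Check: (A + 4I) v_3 = [[0, 0, 0, 0, 0]]^T = 0.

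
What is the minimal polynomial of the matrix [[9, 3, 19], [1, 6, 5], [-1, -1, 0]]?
The characteristic polynomial factors as (x - 5)^3. The minimal polynomial is ∏(x - λ)^{k_λ} where k_λ is the size of the largest Jordan block at λ.

For λ = 5: rank(A - 5I) = 2, and the largest Jordan block has size 3 (the smallest k with rank((A - 5I)^k) = rank((A - 5I)^(k+1))).

So m_A(x) = (x - 5)^3.

m_A(x) = (x - 5)^3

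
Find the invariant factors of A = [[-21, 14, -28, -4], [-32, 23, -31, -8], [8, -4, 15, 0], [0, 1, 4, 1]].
The Jordan structure of A has elementary divisors (x - 3), (x - 5)^3. Arranging the block sizes at each eigenvalue in decreasing order and taking row products gives the invariant factors.

Invariant factors (smallest first, each dividing the next): (x - 5)^3(x - 3).

Check: the last factor (x - 5)^3(x - 3) is the minimal polynomial, and the product (x - 5)^3(x - 3) is the characteristic polynomial.

(x - 5)^3(x - 3)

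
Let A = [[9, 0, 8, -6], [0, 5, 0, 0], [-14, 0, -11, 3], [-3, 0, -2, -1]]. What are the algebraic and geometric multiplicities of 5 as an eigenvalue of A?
The characteristic polynomial is (x - 5)(x + 1)^3, so the factor x - 5 appears with exponent 1: the algebraic multiplicity is 1.

rank(A - 5I) = 3, so the eigenspace has dimension 4 - 3 = 1: the geometric multiplicity is 1.

algebraic multiplicity 1, geometric multiplicity 1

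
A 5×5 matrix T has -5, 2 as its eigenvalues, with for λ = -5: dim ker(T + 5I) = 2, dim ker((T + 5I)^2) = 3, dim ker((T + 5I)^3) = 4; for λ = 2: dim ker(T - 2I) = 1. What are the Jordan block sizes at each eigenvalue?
Jordan blocks: (-5, 3), (-5, 1), (2, 1)

λ = -5: successive nullity increments [2, 1, 1] count blocks of size ≥ k; block sizes are [3, 1].
λ = 2: successive nullity increments [1] count blocks of size ≥ k; block sizes are [1].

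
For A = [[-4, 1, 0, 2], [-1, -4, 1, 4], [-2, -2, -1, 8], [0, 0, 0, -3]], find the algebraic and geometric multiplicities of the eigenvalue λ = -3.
The characteristic polynomial is (x + 3)^4, so the factor x + 3 appears with exponent 4: the algebraic multiplicity is 4.

rank(A + 3I) = 2, so the eigenspace has dimension 4 - 2 = 2: the geometric multiplicity is 2.

Since 2 < 4, A is not diagonalizable.

algebraic multiplicity 4, geometric multiplicity 2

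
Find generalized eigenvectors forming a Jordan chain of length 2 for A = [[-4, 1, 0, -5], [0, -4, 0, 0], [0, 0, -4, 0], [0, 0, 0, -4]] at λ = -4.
v_1 = [[0, 1, 0, 0]]^T, v_2 = [[1, 0, 0, 0]]^T

We seek v_1 ∈ ker((A + 4I)^2) \ ker(A + 4I), then set v_{i+1} = (A + 4I) v_i.

One such chain is v_1 = [[0, 1, 0, 0]]^T, v_2 = [[1, 0, 0, 0]]^T. Check: (A + 4I) v_2 = [[0, 0, 0, 0]]^T = 0.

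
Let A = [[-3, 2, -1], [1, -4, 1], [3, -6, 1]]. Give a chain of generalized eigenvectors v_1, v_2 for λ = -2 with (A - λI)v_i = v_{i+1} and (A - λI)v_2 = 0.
We seek v_1 ∈ ker((A + 2I)^2) \ ker(A + 2I), then set v_{i+1} = (A + 2I) v_i.

One such chain is v_1 = [[1, 1, 0]]^T, v_2 = [[1, -1, -3]]^T. Check: (A + 2I) v_2 = [[0, 0, 0]]^T = 0.

v_1 = [[1, 1, 0]]^T, v_2 = [[1, -1, -3]]^T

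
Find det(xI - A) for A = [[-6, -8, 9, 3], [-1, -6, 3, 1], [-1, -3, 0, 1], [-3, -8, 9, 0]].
xI - A = [[x + 6, 8, -9, -3], [1, x + 6, -3, -1], [1, 3, x, -1], [3, 8, -9, x]].

Expanding det(xI - A) along the first row:
det(xI - A) = + (x + 6)·det([[x + 6, -3, -1], [3, x, -1], [8, -9, x]]) - (8)·det([[1, -3, -1], [1, x, -1], [3, -9, x]]) + (-9)·det([[1, x + 6, -1], [1, 3, -1], [3, 8, x]]) - (-3)·det([[1, x + 6, -3], [1, 3, x], [3, 8, -9]]).

Evaluating gives χ_A(x) = x^4 + 12x^3 + 54x^2 + 108x + 81 = (x + 3)^4.

χ_A(x) = (x + 3)^4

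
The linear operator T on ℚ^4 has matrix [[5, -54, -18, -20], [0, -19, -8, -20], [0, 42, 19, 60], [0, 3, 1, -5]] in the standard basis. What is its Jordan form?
J = [[-5, 1, 0, 0], [0, -5, 0, 0], [0, 0, 5, 0], [0, 0, 0, 5]]

The characteristic polynomial is det(xI - A) = (x - 5)^2(x + 5)^2, so the eigenvalues are -5 (algebraic multiplicity 2), 5 (algebraic multiplicity 2).

For λ = -5: rank(A + 5I) = 3, rank((A + 5I)^2) = 2. The eigenspace has dimension 4 - 3 = 1, so there is 1 Jordan block; the rank sequence gives block sizes [2].

For λ = 5: rank(A - 5I) = 2. The eigenspace has dimension 4 - 2 = 2, so there are 2 Jordan blocks; the rank sequence gives block sizes [1, 1].

Assembling the blocks gives the Jordan form J above.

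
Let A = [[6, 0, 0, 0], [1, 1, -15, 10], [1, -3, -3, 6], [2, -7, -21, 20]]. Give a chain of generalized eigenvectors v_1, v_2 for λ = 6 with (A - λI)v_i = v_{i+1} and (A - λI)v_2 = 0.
v_1 = [[1, -1, -1, -2]]^T, v_2 = [[0, 1, 1, 2]]^T

We seek v_1 ∈ ker((A - 6I)^2) \ ker(A - 6I), then set v_{i+1} = (A - 6I) v_i.

One such chain is v_1 = [[1, -1, -1, -2]]^T, v_2 = [[0, 1, 1, 2]]^T. Check: (A - 6I) v_2 = [[0, 0, 0, 0]]^T = 0.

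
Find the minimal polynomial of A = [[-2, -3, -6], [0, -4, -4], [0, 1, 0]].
m_A(x) = (x + 2)^2

The characteristic polynomial factors as (x + 2)^3. The minimal polynomial is ∏(x - λ)^{k_λ} where k_λ is the size of the largest Jordan block at λ.

For λ = -2: rank(A + 2I) = 1, and the largest Jordan block has size 2 (the smallest k with rank((A + 2I)^k) = rank((A + 2I)^(k+1))).

So m_A(x) = (x + 2)^2.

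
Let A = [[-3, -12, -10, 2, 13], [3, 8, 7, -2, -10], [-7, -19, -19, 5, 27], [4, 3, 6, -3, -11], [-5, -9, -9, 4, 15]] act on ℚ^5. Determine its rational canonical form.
R = [[0, 0, 0, 0, 0], [1, 0, 0, 0, 0], [0, 1, 0, 0, 10], [0, 0, 1, 0, 3], [0, 0, 0, 1, -2]]

The invariant factors of A (the non-unit diagonal entries of the Smith normal form of xI - A over ℚ[x]) are x^2(x - 2)(x^2 + 4x + 5), each dividing the next. The characteristic polynomial is their product, x^2(x - 2)(x^2 + 4x + 5).

The rational canonical form is the block-diagonal matrix of companion matrices C(f_i):
R = [[0, 0, 0, 0, 0], [1, 0, 0, 0, 0], [0, 1, 0, 0, 10], [0, 0, 1, 0, 3], [0, 0, 0, 1, -2]].

Note the characteristic polynomial does not split into linear factors over ℚ, so A has no Jordan form over ℚ; the rational canonical form exists over any field.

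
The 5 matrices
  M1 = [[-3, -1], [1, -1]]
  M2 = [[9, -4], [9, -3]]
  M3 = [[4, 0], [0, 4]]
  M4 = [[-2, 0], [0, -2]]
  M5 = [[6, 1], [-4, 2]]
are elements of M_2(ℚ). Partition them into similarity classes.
5 classes: {M1}, {M2}, {M3}, {M4}, {M5}

Characteristic polynomials: χ_{M1} = (x + 2)^2, χ_{M2} = (x - 3)^2, χ_{M3} = (x - 4)^2, χ_{M4} = (x + 2)^2, χ_{M5} = (x - 4)^2.

{M1}: invariant factors (x + 2)^2.

{M2}: invariant factors (x - 3)^2.

{M3}: invariant factors x - 4, x - 4.

{M4}: invariant factors x + 2, x + 2.

{M5}: invariant factors (x - 4)^2.

Matrices are similar if and only if their invariant-factor lists agree; the partition into similarity classes is {M1}, {M2}, {M3}, {M4}, {M5}.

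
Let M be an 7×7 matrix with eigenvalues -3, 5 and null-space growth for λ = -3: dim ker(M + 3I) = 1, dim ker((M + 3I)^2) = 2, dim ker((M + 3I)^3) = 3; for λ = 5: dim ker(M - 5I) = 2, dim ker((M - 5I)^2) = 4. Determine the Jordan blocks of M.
Jordan blocks: (-3, 3), (5, 2), (5, 2)

λ = -3: successive nullity increments [1, 1, 1] count blocks of size ≥ k; block sizes are [3].
λ = 5: successive nullity increments [2, 2] count blocks of size ≥ k; block sizes are [2, 2].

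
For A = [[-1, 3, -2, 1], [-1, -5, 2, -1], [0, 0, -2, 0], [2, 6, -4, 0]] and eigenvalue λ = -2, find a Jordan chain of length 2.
v_1 = [[-2, 3, 0, -6]]^T, v_2 = [[1, -1, 0, 2]]^T

We seek v_1 ∈ ker((A + 2I)^2) \ ker(A + 2I), then set v_{i+1} = (A + 2I) v_i.

One such chain is v_1 = [[-2, 3, 0, -6]]^T, v_2 = [[1, -1, 0, 2]]^T. Check: (A + 2I) v_2 = [[0, 0, 0, 0]]^T = 0.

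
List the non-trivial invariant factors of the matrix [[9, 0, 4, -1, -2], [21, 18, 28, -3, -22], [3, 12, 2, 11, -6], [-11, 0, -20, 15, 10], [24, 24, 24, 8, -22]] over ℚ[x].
The Jordan structure of A has elementary divisors (x - 2), (x - 2), (x - 6)^2, (x - 6). Arranging the block sizes at each eigenvalue in decreasing order and taking row products gives the invariant factors.

Invariant factors (smallest first, each dividing the next): (x - 6)(x - 2), (x - 6)^2(x - 2).

Check: the last factor (x - 6)^2(x - 2) is the minimal polynomial, and the product (x - 6)^3(x - 2)^2 is the characteristic polynomial.

(x - 6)(x - 2), (x - 6)^2(x - 2)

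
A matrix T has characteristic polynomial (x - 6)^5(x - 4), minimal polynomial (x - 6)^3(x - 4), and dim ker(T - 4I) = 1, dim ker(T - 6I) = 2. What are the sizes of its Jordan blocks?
Jordan blocks: (4, 1), (6, 3), (6, 2)

λ = 4: algebraic multiplicity 1 (exponent in χ_T), largest block size 1 (exponent in m_T), 1 block (geometric multiplicity). This forces block sizes [1].
λ = 6: algebraic multiplicity 5 (exponent in χ_T), largest block size 3 (exponent in m_T), 2 blocks (geometric multiplicity). These force block sizes [3, 2].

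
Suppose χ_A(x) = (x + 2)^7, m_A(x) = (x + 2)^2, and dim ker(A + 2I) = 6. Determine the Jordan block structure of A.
Jordan blocks: (-2, 2), (-2, 1), (-2, 1), (-2, 1), (-2, 1), (-2, 1)

λ = -2: algebraic multiplicity 7 (exponent in χ_A), largest block size 2 (exponent in m_A), 6 blocks (geometric multiplicity). These force block sizes [2, 1, 1, 1, 1, 1].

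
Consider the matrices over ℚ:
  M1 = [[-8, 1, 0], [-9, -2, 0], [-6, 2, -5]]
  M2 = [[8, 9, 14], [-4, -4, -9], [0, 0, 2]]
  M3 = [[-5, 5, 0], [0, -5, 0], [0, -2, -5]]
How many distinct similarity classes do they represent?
Characteristic polynomials: χ_{M1} = (x + 5)^3, χ_{M2} = (x - 2)^3, χ_{M3} = (x + 5)^3.

{M1, M3}: invariant factors x + 5, (x + 5)^2.

{M2}: invariant factors (x - 2)^3.

Matrices are similar if and only if their invariant-factor lists agree; the partition into similarity classes is {M1, M3}, {M2}.

2 classes: {M1, M3}, {M2}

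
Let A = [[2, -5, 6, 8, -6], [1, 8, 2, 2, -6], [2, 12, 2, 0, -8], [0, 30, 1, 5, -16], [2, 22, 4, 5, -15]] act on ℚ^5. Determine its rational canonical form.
The invariant factors of A (the non-unit diagonal entries of the Smith normal form of xI - A over ℚ[x]) are x^2 - 2x + 5, (x + 2)(x^2 - 2x + 5), each dividing the next. The characteristic polynomial is their product, (x + 2)(x^2 - 2x + 5)^2.

The rational canonical form is the block-diagonal matrix of companion matrices C(f_i):
R = [[0, -5, 0, 0, 0], [1, 2, 0, 0, 0], [0, 0, 0, 0, -10], [0, 0, 1, 0, -1], [0, 0, 0, 1, 0]].

Note the characteristic polynomial does not split into linear factors over ℚ, so A has no Jordan form over ℚ; the rational canonical form exists over any field.

R = [[0, -5, 0, 0, 0], [1, 2, 0, 0, 0], [0, 0, 0, 0, -10], [0, 0, 1, 0, -1], [0, 0, 0, 1, 0]]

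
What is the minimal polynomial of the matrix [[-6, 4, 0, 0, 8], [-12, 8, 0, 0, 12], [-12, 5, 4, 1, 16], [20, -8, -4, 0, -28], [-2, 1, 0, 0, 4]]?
m_A(x) = (x - 2)^2

The characteristic polynomial factors as (x - 2)^5. The minimal polynomial is ∏(x - λ)^{k_λ} where k_λ is the size of the largest Jordan block at λ.

For λ = 2: rank(A - 2I) = 2, and the largest Jordan block has size 2 (the smallest k with rank((A - 2I)^k) = rank((A - 2I)^(k+1))).

So m_A(x) = (x - 2)^2.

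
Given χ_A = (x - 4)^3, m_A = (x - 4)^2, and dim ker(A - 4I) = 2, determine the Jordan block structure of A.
λ = 4: algebraic multiplicity 3 (exponent in χ_A), largest block size 2 (exponent in m_A), 2 blocks (geometric multiplicity). These force block sizes [2, 1].

Jordan blocks: (4, 2), (4, 1)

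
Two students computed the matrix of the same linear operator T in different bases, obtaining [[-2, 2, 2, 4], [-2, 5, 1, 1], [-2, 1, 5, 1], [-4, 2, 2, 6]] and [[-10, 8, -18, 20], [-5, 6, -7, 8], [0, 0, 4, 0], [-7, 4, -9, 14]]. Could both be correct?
Two matrices over a field are similar if and only if they have the same invariant factors.

Both A and B have characteristic polynomial (x - 4)^3(x - 2) and minimal polynomial (x - 4)^2(x - 2). Computing further, both have invariant factors x - 4, (x - 4)^2(x - 2). Hence A and B are similar.

Yes.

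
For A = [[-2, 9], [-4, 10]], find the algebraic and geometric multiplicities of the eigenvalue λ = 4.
algebraic multiplicity 2, geometric multiplicity 1

The characteristic polynomial is (x - 4)^2, so the factor x - 4 appears with exponent 2: the algebraic multiplicity is 2.

rank(A - 4I) = 1, so the eigenspace has dimension 2 - 1 = 1: the geometric multiplicity is 1.

Since 1 < 2, A is not diagonalizable.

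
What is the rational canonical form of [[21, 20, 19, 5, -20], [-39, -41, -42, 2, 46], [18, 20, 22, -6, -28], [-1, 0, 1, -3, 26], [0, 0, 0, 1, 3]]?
The invariant factors of A (the non-unit diagonal entries of the Smith normal form of xI - A over ℚ[x]) are (x - 4)(x + 5), (x - 4)^2(x + 5), each dividing the next. The characteristic polynomial is their product, (x - 4)^3(x + 5)^2.

The rational canonical form is the block-diagonal matrix of companion matrices C(f_i):
R = [[0, 20, 0, 0, 0], [1, -1, 0, 0, 0], [0, 0, 0, 0, -80], [0, 0, 1, 0, 24], [0, 0, 0, 1, 3]].

R = [[0, 20, 0, 0, 0], [1, -1, 0, 0, 0], [0, 0, 0, 0, -80], [0, 0, 1, 0, 24], [0, 0, 0, 1, 3]]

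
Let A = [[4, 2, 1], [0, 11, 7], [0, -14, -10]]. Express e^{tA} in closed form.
e^{tA} = [[e^{4*t}, 2*t*e^{4*t}, t*e^{4*t}], [0, (2*e^{7*t} - 1)*e^{-3*t}, (e^{7*t} - 1)*e^{-3*t}], [0, 2*(1 - e^{7*t})*e^{-3*t}, (2 - e^{7*t})*e^{-3*t}]]

A has Jordan form J = [[-3, 0, 0], [0, 4, 1], [0, 0, 4]] with A = PJP^{-1}, so e^{tA} = P e^{tJ} P^{-1}.

For a Jordan block J_k(λ), e^{tJ_k(λ)} = e^{λt} · (I + tN + t^2 N^2/2! + ... + t^{k-1} N^{k-1}/(k-1)!) where N is the nilpotent superdiagonal part.

Assembling the blocks and conjugating back gives the entries of e^{tA} as shown above.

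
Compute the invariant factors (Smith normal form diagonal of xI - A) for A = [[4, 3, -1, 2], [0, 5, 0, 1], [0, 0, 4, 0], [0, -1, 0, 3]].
The Jordan structure of A has elementary divisors (x - 4)^3, (x - 4). Arranging the block sizes at each eigenvalue in decreasing order and taking row products gives the invariant factors.

Invariant factors (smallest first, each dividing the next): x - 4, (x - 4)^3.

Check: the last factor (x - 4)^3 is the minimal polynomial, and the product (x - 4)^4 is the characteristic polynomial.

x - 4, (x - 4)^3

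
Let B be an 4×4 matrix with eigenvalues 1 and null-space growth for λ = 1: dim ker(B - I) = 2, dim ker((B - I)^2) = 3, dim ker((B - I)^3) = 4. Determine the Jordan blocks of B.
Jordan blocks: (1, 3), (1, 1)

λ = 1: successive nullity increments [2, 1, 1] count blocks of size ≥ k; block sizes are [3, 1].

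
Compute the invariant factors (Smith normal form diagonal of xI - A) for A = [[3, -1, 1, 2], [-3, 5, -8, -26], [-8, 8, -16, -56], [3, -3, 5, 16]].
x - 2, (x - 2)^3

The Jordan structure of A has elementary divisors (x - 2)^3, (x - 2). Arranging the block sizes at each eigenvalue in decreasing order and taking row products gives the invariant factors.

Invariant factors (smallest first, each dividing the next): x - 2, (x - 2)^3.

Check: the last factor (x - 2)^3 is the minimal polynomial, and the product (x - 2)^4 is the characteristic polynomial.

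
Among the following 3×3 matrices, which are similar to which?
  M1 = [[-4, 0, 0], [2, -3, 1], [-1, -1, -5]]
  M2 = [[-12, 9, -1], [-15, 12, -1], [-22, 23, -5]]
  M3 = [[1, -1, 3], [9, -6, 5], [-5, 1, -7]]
2 classes: {M1, M3}, {M2}

Characteristic polynomials: χ_{M1} = (x + 4)^3, χ_{M2} = (x - 3)(x + 4)^2, χ_{M3} = (x + 4)^3.

{M1, M3}: invariant factors (x + 4)^3.

{M2}: invariant factors (x - 3)(x + 4)^2.

Matrices are similar if and only if their invariant-factor lists agree; the partition into similarity classes is {M1, M3}, {M2}.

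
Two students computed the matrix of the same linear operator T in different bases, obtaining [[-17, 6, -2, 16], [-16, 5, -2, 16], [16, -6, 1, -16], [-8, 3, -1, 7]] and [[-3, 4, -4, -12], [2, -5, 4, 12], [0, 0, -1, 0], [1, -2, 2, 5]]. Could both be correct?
Two matrices over a field are similar if and only if they have the same invariant factors.

Both A and B have characteristic polynomial (x + 1)^4 and minimal polynomial (x + 1)^2. Computing further, both have invariant factors x + 1, x + 1, (x + 1)^2. Hence A and B are similar.

Yes.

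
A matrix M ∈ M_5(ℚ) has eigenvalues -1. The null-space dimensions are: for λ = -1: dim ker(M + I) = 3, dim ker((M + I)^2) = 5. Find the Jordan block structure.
λ = -1: successive nullity increments [3, 2] count blocks of size ≥ k; block sizes are [2, 2, 1].

Jordan blocks: (-1, 2), (-1, 2), (-1, 1)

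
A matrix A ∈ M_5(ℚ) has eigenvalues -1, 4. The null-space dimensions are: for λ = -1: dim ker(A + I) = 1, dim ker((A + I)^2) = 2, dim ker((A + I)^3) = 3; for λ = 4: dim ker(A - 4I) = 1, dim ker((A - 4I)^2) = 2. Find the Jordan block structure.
Jordan blocks: (-1, 3), (4, 2)

λ = -1: successive nullity increments [1, 1, 1] count blocks of size ≥ k; block sizes are [3].
λ = 4: successive nullity increments [1, 1] count blocks of size ≥ k; block sizes are [2].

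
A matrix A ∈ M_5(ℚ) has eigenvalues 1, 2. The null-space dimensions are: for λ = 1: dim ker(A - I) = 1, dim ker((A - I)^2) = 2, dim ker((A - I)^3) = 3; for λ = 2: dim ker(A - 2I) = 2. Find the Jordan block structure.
λ = 1: successive nullity increments [1, 1, 1] count blocks of size ≥ k; block sizes are [3].
λ = 2: successive nullity increments [2] count blocks of size ≥ k; block sizes are [1, 1].

Jordan blocks: (1, 3), (2, 1), (2, 1)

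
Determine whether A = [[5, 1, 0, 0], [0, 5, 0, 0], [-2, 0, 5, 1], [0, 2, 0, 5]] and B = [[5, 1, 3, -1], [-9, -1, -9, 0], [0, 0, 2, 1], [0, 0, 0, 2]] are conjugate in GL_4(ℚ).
No.

trace(A) = 20 but trace(B) = 8. The trace is a similarity invariant, so A and B are not similar.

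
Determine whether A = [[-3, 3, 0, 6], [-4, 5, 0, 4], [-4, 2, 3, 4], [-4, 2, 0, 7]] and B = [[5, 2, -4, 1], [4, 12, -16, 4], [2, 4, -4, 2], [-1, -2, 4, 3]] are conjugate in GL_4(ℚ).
trace(A) = 12 but trace(B) = 16. The trace is a similarity invariant, so A and B are not similar.

No.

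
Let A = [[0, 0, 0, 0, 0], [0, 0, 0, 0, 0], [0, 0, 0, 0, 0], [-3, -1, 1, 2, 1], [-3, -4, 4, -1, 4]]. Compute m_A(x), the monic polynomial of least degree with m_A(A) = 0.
m_A(x) = x(x - 3)^2

The characteristic polynomial factors as x^3(x - 3)^2. The minimal polynomial is ∏(x - λ)^{k_λ} where k_λ is the size of the largest Jordan block at λ.

For λ = 0: rank(A) = 2, and the largest Jordan block has size 1 (the smallest k with rank(A^k) = rank(A^(k+1))).
For λ = 3: rank(A - 3I) = 4, and the largest Jordan block has size 2 (the smallest k with rank((A - 3I)^k) = rank((A - 3I)^(k+1))).

So m_A(x) = x(x - 3)^2.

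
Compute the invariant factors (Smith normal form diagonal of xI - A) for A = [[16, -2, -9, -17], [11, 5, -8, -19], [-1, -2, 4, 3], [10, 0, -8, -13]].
(x - 5)^3(x + 3)

The Jordan structure of A has elementary divisors (x + 3), (x - 5)^3. Arranging the block sizes at each eigenvalue in decreasing order and taking row products gives the invariant factors.

Invariant factors (smallest first, each dividing the next): (x - 5)^3(x + 3).

Check: the last factor (x - 5)^3(x + 3) is the minimal polynomial, and the product (x - 5)^3(x + 3) is the characteristic polynomial.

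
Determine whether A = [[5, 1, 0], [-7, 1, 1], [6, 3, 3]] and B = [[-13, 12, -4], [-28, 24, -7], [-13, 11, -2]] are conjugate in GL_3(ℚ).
Two matrices over a field are similar if and only if they have the same invariant factors.

Both A and B have characteristic polynomial (x - 3)^3 and minimal polynomial (x - 3)^3. Computing further, both have invariant factors (x - 3)^3. Hence A and B are similar.

Yes.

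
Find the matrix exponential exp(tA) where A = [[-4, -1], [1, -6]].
e^{tA} = [[(t + 1)*e^{-5*t}, -t*e^{-5*t}], [t*e^{-5*t}, (1 - t)*e^{-5*t}]]

A has Jordan form J = [[-5, 1], [0, -5]] with A = PJP^{-1}, so e^{tA} = P e^{tJ} P^{-1}.

For a Jordan block J_k(λ), e^{tJ_k(λ)} = e^{λt} · (I + tN + t^2 N^2/2! + ... + t^{k-1} N^{k-1}/(k-1)!) where N is the nilpotent superdiagonal part.

Assembling the blocks and conjugating back gives the entries of e^{tA} as shown above.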